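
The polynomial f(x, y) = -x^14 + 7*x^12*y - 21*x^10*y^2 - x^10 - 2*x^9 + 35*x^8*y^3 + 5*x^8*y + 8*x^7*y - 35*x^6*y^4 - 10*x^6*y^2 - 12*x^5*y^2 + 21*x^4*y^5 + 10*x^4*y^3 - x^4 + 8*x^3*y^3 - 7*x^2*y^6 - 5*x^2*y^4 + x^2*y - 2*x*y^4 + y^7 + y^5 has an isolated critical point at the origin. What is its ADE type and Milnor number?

Type D6, Milnor number mu = 6.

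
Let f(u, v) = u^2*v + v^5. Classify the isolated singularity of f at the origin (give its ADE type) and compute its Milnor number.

Type D6, Milnor number mu = 6.

The Hessian of f at 0 has rank 0. Corank 2; j^3 = u^2*v has shape L^2 M (L != M), so D-series; mu = 6 gives D_6.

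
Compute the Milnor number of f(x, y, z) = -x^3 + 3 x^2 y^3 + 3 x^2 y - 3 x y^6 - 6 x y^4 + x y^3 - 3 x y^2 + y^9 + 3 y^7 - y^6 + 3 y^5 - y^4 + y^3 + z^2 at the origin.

7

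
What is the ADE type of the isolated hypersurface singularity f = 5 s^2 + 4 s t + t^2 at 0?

The Hessian of f at 0 has rank 2. Corank 0: nondegenerate Morse point, so A_1.

A_{1}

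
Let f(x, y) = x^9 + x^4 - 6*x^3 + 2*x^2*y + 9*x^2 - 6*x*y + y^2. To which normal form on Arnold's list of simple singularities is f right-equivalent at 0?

The Hessian of f at 0 is [[18, -6], [-6, 2]] with rank 1, so corank 1. A Groebner basis of the Jacobian ideal J(f) in C{x,y} is {-5103*x*y^2 + 39366*x*y - 137781*x/2 + y^5 + 45*y^4/2 + 810*y^3 - 21141*y^2/2 + 45927*y/2, x*y^3 - 45*x*y^2/2 + 243*x*y/2 - 729*x/4 - y^4/12 + 9*y^3/2 - 135*y^2/4 + 243*y/4, x^2 - 3*x + y}; counting standard monomials gives mu = 8. Corank 1: A-series; mu = 8 gives A_8.

A8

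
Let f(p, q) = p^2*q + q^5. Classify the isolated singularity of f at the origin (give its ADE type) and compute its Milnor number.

Type D6, Milnor number mu = 6.

The Hessian of f at 0 is [[0, 0], [0, 0]] with rank 0, so corank 2. A Groebner basis of the Jacobian ideal J(f) in C{p,q} is {p^2/5 + q^4, p^3, p*q}; counting standard monomials gives mu = 6. Corank 2; j^3 = p^2*q has shape L^2 M (L != M), so D-series; mu = 6 gives D_6.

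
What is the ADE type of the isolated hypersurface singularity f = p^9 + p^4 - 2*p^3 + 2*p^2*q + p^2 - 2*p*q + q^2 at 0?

A_{8}

The Hessian of f at 0 is [[2, -2], [-2, 2]] with rank 1, so corank 1. A Groebner basis of the Jacobian ideal J(f) in C{p,q} is {-21*p*q^2 + 18*p*q - 7*p/2 + q^5 + 5*q^4/2 + 10*q^3 - 29*q^2/2 + 7*q/2, p*q^3 - 5*p*q^2/2 + 3*p*q/2 - p/4 - q^4/4 + 3*q^3/2 - 5*q^2/4 + q/4, p^2 - p + q}; counting standard monomials gives mu = 8. Corank 1: A-series; mu = 8 gives A_8.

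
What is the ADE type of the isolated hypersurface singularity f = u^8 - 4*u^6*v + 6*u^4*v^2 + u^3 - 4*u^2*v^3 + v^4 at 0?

The Hessian of f at 0 has rank 0. Corank 2; j^3 = u^3 is a perfect cube, so E-series; the 4-jet and mu = 6 give E_6.

E6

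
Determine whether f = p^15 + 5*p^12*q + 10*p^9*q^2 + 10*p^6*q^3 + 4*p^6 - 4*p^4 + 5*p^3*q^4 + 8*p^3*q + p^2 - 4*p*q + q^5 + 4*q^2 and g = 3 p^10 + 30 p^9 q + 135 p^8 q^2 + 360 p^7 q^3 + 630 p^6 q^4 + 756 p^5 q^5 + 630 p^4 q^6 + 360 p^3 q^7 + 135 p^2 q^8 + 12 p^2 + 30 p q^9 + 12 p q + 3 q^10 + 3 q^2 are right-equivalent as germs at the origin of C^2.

No.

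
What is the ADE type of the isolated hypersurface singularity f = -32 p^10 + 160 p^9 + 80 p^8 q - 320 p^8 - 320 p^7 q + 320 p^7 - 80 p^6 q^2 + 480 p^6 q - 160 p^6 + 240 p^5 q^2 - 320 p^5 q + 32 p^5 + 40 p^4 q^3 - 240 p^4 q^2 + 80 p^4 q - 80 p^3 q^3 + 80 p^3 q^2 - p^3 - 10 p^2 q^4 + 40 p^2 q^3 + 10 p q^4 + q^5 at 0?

E_8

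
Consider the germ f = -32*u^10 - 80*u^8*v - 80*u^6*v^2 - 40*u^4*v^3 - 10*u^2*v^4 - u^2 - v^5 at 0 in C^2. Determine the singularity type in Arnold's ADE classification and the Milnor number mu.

The Hessian of f at 0 has rank 1. Corank 1: A-series; mu = 4 gives A_4.

Type A_{4}, Milnor number mu = 4.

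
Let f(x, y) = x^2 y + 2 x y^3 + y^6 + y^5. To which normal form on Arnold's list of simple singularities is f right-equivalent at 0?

The Hessian of f at 0 has rank 0. Corank 2; j^3 = x^2*y has shape L^2 M (L != M), so D-series; mu = 7 gives D_7.

D_{7}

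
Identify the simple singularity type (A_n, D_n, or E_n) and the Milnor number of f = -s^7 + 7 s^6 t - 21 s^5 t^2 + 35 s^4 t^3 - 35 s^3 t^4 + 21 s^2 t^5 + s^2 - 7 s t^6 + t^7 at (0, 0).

The Hessian of f at 0 is [[2, 0], [0, 0]] with rank 1, so corank 1. A Groebner basis of the Jacobian ideal J(f) in C{s,t} is {t^6, s}; counting standard monomials gives mu = 6. Corank 1: A-series; mu = 6 gives A_6.

Type A_{6}, Milnor number mu = 6.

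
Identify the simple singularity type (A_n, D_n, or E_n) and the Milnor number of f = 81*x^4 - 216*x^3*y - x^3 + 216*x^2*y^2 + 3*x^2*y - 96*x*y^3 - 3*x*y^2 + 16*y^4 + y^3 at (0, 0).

Type E_6, Milnor number mu = 6.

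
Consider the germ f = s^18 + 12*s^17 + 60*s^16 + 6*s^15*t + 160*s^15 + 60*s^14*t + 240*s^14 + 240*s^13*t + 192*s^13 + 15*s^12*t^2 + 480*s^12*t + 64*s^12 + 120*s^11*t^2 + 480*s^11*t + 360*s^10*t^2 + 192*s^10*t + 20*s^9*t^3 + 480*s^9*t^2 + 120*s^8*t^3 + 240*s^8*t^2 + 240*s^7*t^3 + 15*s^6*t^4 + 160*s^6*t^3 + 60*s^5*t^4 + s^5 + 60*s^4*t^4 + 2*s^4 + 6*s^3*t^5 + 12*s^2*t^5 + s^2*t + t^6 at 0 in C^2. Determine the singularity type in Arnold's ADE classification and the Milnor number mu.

Type D7, Milnor number mu = 7.

The Hessian of f at 0 has rank 0. Corank 2; j^3 = s^2*t has shape L^2 M (L != M), so D-series; mu = 7 gives D_7.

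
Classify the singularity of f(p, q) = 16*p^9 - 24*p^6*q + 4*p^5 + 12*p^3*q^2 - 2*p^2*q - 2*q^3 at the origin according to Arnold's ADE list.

The Hessian of f at 0 has rank 0. Corank 2; j^3 = -2*q*(p^2 + q^2) splits into three distinct lines over C (the quadratic factor has nonzero discriminant), so D_4.

D_{4}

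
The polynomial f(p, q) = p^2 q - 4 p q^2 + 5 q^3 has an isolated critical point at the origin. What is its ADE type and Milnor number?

The Hessian of f at 0 is [[0, 0], [0, 0]] with rank 0, so corank 2. A Groebner basis of the Jacobian ideal J(f) in C{p,q} is {q^3, p^2 - q^2, p*q - 2*q^2}; counting standard monomials gives mu = 4. Corank 2; j^3 = q*(p^2 - 4*p*q + 5*q^2) splits into three distinct lines over C (the quadratic factor has nonzero discriminant), so D_4.

Type D4, Milnor number mu = 4.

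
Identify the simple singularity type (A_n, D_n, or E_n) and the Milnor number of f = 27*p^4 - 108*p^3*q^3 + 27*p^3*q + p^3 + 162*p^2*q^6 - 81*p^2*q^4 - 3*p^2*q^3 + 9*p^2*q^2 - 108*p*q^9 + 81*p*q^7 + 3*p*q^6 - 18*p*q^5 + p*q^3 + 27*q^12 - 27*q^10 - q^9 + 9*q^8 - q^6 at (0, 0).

Type E_7, Milnor number mu = 7.

The Hessian of f at 0 is [[0, 0], [0, 0]] with rank 0, so corank 2. A Groebner basis of the Jacobian ideal J(f) in C{p,q} is {p^2/3 + q^4 + q^3/9, p^3, p^2*q - p^2/9 - q^3/27, 2*p^2/3 + p*q^2 + 2*q^3/9}; counting standard monomials gives mu = 7. Corank 2; j^3 = p^3 is a perfect cube, so E-series; the 4-jet and mu = 7 give E_7.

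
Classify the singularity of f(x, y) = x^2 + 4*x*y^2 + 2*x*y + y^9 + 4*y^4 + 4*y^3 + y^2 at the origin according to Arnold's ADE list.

The Hessian of f at 0 has rank 1. Corank 1: A-series; mu = 8 gives A_8.

A_8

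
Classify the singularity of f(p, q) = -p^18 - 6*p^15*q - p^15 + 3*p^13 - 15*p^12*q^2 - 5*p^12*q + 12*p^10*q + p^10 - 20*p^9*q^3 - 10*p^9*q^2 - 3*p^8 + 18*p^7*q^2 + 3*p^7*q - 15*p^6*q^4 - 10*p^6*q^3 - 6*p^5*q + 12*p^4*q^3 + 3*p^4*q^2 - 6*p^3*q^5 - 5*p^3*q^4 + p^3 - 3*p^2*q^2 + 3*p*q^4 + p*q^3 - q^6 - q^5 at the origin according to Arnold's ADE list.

E_7

The Hessian of f at 0 has rank 0. Corank 2; j^3 = p^3 is a perfect cube, so E-series; the 4-jet and mu = 7 give E_7.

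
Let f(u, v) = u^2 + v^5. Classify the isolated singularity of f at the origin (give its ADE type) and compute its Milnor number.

The Hessian of f at 0 has rank 1. Corank 1: A-series; mu = 4 gives A_4.

Type A_4, Milnor number mu = 4.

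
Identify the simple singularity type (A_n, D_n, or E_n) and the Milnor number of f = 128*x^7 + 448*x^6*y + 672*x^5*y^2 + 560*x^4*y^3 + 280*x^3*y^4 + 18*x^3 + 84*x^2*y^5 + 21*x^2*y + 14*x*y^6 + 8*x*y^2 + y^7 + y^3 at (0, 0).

Type D_8, Milnor number mu = 8.

The Hessian of f at 0 has rank 0. Corank 2; j^3 = (2*x + y)*(3*x + y)^2 has shape L^2 M (L != M), so D-series; mu = 8 gives D_8.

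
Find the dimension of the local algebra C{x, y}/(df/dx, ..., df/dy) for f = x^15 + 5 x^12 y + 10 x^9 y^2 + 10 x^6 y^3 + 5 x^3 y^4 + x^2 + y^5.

4

The Hessian of f at 0 has rank 1. Corank 1: A-series; mu = 4 gives A_4.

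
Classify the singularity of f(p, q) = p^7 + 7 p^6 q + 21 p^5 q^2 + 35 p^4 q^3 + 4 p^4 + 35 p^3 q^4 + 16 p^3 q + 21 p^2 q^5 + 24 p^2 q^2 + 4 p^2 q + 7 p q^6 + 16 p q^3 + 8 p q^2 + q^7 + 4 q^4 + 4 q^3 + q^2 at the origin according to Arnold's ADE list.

The Hessian of f at 0 is [[0, 0], [0, 2]] with rank 1, so corank 1. A Groebner basis of the Jacobian ideal J(f) in C{p,q} is {q^3, p^2 + 2*p*q + q^2 + q/2}; counting standard monomials gives mu = 6. Corank 1: A-series; mu = 6 gives A_6.

A_6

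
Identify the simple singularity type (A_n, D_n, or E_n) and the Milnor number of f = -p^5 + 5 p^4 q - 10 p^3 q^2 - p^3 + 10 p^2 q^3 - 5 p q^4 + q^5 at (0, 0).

Type E8, Milnor number mu = 8.

The Hessian of f at 0 has rank 0. Corank 2; j^3 = -p^3 is a perfect cube, so E-series; the 5-jet and mu = 8 give E_8.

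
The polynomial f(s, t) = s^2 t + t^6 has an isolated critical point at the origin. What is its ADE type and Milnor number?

The Hessian of f at 0 has rank 0. Corank 2; j^3 = s^2*t has shape L^2 M (L != M), so D-series; mu = 7 gives D_7.

Type D_{7}, Milnor number mu = 7.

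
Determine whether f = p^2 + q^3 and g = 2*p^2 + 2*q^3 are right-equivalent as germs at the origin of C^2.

The Hessian of f at 0 is [[2, 0], [0, 0]] with rank 1, so corank 1. A Groebner basis of the Jacobian ideal J(f) in C{p,q} is {q^2, p}; counting standard monomials gives mu = 2. Corank 1: A-series; mu = 2 gives A_2. The Hessian of g at 0 is [[4, 0], [0, 0]] with rank 1, so corank 1. A Groebner basis of the Jacobian ideal J(g) in C{p,q} is {q^2, p}; counting standard monomials gives mu = 2. Corank 1: A-series; mu = 2 gives A_2. Both have type A_2, hence right-equivalent.

Yes.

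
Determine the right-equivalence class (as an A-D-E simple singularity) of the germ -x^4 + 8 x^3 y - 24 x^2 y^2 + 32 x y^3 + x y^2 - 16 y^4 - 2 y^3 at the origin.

D5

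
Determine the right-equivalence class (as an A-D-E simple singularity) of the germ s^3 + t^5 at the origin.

E_{8}

The Hessian of f at 0 is [[0, 0], [0, 0]] with rank 0, so corank 2. A Groebner basis of the Jacobian ideal J(f) in C{s,t} is {t^4, s^2}; counting standard monomials gives mu = 8. Corank 2; j^3 = s^3 is a perfect cube, so E-series; the 5-jet and mu = 8 give E_8.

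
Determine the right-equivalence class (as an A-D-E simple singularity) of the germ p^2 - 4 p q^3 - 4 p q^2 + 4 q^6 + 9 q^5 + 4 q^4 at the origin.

The Hessian of f at 0 has rank 1. Corank 1: A-series; mu = 4 gives A_4.

A_4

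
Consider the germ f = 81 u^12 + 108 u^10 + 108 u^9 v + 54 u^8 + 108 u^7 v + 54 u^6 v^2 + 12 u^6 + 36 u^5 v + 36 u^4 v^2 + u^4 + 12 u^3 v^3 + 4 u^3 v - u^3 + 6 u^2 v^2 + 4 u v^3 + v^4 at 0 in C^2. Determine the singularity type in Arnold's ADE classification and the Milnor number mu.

The Hessian of f at 0 is [[0, 0], [0, 0]] with rank 0, so corank 2. A Groebner basis of the Jacobian ideal J(f) in C{u,v} is {v^4, u*v^2 + v^3/3, u^2}; counting standard monomials gives mu = 6. Corank 2; j^3 = -u^3 is a perfect cube, so E-series; the 4-jet and mu = 6 give E_6.

Type E_6, Milnor number mu = 6.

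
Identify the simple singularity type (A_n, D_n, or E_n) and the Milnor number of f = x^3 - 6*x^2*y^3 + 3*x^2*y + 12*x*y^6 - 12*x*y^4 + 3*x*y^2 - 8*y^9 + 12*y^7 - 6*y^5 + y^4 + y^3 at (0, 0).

The Hessian of f at 0 is [[0, 0], [0, 0]] with rank 0, so corank 2. A Groebner basis of the Jacobian ideal J(f) in C{x,y} is {y^3, x^2 + 2*x*y + y^2}; counting standard monomials gives mu = 6. Corank 2; j^3 = (x + y)^3 is a perfect cube, so E-series; the 4-jet and mu = 6 give E_6.

Type E_6, Milnor number mu = 6.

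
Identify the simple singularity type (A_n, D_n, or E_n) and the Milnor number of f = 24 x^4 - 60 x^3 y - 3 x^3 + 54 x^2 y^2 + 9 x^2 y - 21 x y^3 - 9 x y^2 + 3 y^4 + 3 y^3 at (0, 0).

The Hessian of f at 0 has rank 0. Corank 2; j^3 = -3*(x - y)^3 is a perfect cube, so E-series; the 4-jet and mu = 7 give E_7.

Type E_{7}, Milnor number mu = 7.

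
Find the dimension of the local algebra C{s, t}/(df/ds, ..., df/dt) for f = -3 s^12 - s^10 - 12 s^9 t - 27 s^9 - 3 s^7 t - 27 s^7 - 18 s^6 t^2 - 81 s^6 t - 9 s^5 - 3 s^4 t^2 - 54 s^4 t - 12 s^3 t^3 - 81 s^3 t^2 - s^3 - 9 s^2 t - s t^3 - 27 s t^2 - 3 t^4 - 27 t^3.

7

The Hessian of f at 0 has rank 0. Corank 2; j^3 = -(s + 3*t)^3 is a perfect cube, so E-series; the 4-jet and mu = 7 give E_7.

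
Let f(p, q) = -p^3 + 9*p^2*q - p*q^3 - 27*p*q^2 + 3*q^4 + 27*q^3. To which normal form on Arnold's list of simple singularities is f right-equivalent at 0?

The Hessian of f at 0 has rank 0. Corank 2; j^3 = -(p - 3*q)^3 is a perfect cube, so E-series; the 4-jet and mu = 7 give E_7.

E7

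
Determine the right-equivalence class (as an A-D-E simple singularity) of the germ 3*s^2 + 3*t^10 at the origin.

The Hessian of f at 0 is [[6, 0], [0, 0]] with rank 1, so corank 1. A Groebner basis of the Jacobian ideal J(f) in C{s,t} is {t^9, s}; counting standard monomials gives mu = 9. Corank 1: A-series; mu = 9 gives A_9.

A_{9}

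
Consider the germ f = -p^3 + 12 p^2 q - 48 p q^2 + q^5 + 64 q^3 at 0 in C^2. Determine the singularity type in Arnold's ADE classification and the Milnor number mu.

Type E8, Milnor number mu = 8.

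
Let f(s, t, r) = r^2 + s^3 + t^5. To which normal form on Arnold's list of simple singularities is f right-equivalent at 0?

E8

The Hessian of f at 0 has rank 1. Corank 2; j^3 = s^3 is a perfect cube, so E-series; the 5-jet and mu = 8 give E_8.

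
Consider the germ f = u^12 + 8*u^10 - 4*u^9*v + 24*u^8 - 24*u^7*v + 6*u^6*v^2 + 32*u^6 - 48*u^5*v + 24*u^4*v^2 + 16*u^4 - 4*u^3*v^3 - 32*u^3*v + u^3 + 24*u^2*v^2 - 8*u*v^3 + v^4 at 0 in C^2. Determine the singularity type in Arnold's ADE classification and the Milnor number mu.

Type E_{6}, Milnor number mu = 6.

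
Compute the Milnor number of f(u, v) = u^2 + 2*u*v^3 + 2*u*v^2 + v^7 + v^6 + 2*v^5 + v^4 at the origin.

The Hessian of f at 0 is [[2, 0], [0, 0]] with rank 1, so corank 1. A Groebner basis of the Jacobian ideal J(f) in C{u,v} is {u^3, u^2*v - u^2/2 - u*v/2 + u/2 + v^2/2, u^2/2 + u*v^2 - u*v/2 + u/2 + v^2/2, u + v^3 + v^2}; counting standard monomials gives mu = 6. Corank 1: A-series; mu = 6 gives A_6.

6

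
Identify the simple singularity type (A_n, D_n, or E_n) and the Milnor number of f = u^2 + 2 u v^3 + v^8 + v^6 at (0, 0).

Type A_7, Milnor number mu = 7.

The Hessian of f at 0 has rank 1. Corank 1: A-series; mu = 7 gives A_7.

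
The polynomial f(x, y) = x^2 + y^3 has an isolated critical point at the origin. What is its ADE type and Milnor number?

The Hessian of f at 0 has rank 1. Corank 1: A-series; mu = 2 gives A_2.

Type A_2, Milnor number mu = 2.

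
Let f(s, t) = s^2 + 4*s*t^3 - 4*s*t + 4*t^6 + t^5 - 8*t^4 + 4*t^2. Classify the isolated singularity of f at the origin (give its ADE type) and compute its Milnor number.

Type A4, Milnor number mu = 4.

The Hessian of f at 0 is [[2, -4], [-4, 8]] with rank 1, so corank 1. A Groebner basis of the Jacobian ideal J(f) in C{s,t} is {s/2 + t^3 - t, s^2 - 4*t^2, s*t - 2*t^2}; counting standard monomials gives mu = 4. Corank 1: A-series; mu = 4 gives A_4.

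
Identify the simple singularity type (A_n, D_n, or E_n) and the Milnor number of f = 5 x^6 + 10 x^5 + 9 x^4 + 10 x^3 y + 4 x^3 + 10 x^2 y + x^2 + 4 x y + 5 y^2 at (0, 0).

Type A1, Milnor number mu = 1.

The Hessian of f at 0 is [[2, 4], [4, 10]] with rank 2, so corank 0. A Groebner basis of the Jacobian ideal J(f) in C{x,y} is {x, y}; counting standard monomials gives mu = 1. Corank 0: nondegenerate Morse point, so A_1.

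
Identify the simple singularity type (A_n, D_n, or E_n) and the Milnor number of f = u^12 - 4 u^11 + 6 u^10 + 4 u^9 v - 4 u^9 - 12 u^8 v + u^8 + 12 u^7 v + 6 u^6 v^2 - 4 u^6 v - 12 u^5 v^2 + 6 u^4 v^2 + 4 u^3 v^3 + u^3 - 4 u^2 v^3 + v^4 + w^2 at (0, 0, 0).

Type E6, Milnor number mu = 6.

The Hessian of f at 0 is [[0, 0, 0], [0, 0, 0], [0, 0, 2]] with rank 1, so corank 2. A Groebner basis of the Jacobian ideal J(f) in C{u,v,w} is {v^3, u^2, w}; counting standard monomials gives mu = 6. Corank 2; j^3 = u^3 is a perfect cube, so E-series; the 4-jet and mu = 6 give E_6.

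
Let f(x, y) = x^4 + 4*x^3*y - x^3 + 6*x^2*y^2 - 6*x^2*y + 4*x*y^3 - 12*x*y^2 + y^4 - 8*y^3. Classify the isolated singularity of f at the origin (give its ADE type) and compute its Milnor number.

The Hessian of f at 0 has rank 0. Corank 2; j^3 = -(x + 2*y)^3 is a perfect cube, so E-series; the 4-jet and mu = 6 give E_6.

Type E_{6}, Milnor number mu = 6.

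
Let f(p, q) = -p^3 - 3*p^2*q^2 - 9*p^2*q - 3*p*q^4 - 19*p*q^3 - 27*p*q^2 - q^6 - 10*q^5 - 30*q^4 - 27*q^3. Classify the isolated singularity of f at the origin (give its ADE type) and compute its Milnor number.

Type E_{7}, Milnor number mu = 7.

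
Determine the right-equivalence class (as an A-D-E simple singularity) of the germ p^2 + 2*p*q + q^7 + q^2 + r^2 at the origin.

A_{6}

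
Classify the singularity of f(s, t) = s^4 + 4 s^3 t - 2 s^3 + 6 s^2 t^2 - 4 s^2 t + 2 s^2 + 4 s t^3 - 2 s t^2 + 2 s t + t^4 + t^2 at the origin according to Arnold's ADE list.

The Hessian of f at 0 has rank 2. Corank 0: nondegenerate Morse point, so A_1.

A_1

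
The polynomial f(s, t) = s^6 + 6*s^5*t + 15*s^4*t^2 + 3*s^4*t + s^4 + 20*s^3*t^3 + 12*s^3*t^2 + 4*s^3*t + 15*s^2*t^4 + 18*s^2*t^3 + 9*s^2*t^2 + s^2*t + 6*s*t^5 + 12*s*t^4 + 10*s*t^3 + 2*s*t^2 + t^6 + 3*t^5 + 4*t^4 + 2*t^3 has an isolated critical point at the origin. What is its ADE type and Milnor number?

The Hessian of f at 0 is [[0, 0], [0, 0]] with rank 0, so corank 2. A Groebner basis of the Jacobian ideal J(f) in C{s,t} is {t^3, s^2 + 2*t^2, s*t + t^2}; counting standard monomials gives mu = 4. Corank 2; j^3 = t*(s^2 + 2*s*t + 2*t^2) splits into three distinct lines over C (the quadratic factor has nonzero discriminant), so D_4.

Type D_{4}, Milnor number mu = 4.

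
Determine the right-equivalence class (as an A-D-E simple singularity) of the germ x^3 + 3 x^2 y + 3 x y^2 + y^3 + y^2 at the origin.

A_{2}

The Hessian of f at 0 has rank 1. Corank 1: A-series; mu = 2 gives A_2.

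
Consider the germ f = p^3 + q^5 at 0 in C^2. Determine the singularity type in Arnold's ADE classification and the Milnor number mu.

Type E_{8}, Milnor number mu = 8.

The Hessian of f at 0 has rank 0. Corank 2; j^3 = p^3 is a perfect cube, so E-series; the 5-jet and mu = 8 give E_8.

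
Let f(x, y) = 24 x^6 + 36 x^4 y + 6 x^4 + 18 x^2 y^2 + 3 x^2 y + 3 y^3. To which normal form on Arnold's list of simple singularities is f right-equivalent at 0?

The Hessian of f at 0 has rank 0. Corank 2; j^3 = 3*y*(x^2 + y^2) splits into three distinct lines over C (the quadratic factor has nonzero discriminant), so D_4.

D4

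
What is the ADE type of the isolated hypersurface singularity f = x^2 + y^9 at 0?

The Hessian of f at 0 is [[2, 0], [0, 0]] with rank 1, so corank 1. A Groebner basis of the Jacobian ideal J(f) in C{x,y} is {y^8, x}; counting standard monomials gives mu = 8. Corank 1: A-series; mu = 8 gives A_8.

A_8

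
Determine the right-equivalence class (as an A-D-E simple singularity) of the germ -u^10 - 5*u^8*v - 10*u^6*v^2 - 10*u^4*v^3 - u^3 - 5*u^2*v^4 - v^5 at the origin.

The Hessian of f at 0 is [[0, 0], [0, 0]] with rank 0, so corank 2. A Groebner basis of the Jacobian ideal J(f) in C{u,v} is {v^4, u^2}; counting standard monomials gives mu = 8. Corank 2; j^3 = -u^3 is a perfect cube, so E-series; the 5-jet and mu = 8 give E_8.

E8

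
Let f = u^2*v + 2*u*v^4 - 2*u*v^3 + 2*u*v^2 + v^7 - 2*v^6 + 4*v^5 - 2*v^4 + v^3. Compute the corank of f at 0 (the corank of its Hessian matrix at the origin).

The Hessian at 0 is [[0, 0], [0, 0]] of rank 0; hence corank 2.

2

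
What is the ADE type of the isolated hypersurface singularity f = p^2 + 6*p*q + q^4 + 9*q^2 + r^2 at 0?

A_{3}

The Hessian of f at 0 has rank 2. Corank 1: A-series; mu = 3 gives A_3.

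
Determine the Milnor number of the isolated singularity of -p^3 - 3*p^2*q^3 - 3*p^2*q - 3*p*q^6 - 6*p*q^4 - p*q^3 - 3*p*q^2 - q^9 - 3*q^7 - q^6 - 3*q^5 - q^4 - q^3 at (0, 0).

7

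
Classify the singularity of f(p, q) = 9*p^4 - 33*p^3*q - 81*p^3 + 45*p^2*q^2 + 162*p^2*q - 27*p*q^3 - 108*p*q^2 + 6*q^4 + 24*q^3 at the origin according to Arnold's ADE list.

E7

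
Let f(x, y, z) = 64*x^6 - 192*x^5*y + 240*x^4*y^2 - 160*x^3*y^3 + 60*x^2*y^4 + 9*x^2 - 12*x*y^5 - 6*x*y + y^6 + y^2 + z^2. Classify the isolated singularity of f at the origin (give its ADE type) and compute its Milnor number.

Type A_{5}, Milnor number mu = 5.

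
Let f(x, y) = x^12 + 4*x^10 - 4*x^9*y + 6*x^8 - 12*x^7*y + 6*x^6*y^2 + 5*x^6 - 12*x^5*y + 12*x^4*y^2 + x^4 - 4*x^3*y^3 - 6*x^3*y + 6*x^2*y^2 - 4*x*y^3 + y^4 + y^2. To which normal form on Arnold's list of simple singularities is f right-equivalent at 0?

A_{3}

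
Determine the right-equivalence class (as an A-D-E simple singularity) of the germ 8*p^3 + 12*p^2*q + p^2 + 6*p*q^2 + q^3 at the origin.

A2

The Hessian of f at 0 is [[2, 0], [0, 0]] with rank 1, so corank 1. A Groebner basis of the Jacobian ideal J(f) in C{p,q} is {q^2, p}; counting standard monomials gives mu = 2. Corank 1: A-series; mu = 2 gives A_2.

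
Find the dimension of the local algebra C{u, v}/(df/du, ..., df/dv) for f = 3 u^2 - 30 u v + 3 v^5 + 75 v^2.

The Hessian of f at 0 has rank 1. Corank 1: A-series; mu = 4 gives A_4.

4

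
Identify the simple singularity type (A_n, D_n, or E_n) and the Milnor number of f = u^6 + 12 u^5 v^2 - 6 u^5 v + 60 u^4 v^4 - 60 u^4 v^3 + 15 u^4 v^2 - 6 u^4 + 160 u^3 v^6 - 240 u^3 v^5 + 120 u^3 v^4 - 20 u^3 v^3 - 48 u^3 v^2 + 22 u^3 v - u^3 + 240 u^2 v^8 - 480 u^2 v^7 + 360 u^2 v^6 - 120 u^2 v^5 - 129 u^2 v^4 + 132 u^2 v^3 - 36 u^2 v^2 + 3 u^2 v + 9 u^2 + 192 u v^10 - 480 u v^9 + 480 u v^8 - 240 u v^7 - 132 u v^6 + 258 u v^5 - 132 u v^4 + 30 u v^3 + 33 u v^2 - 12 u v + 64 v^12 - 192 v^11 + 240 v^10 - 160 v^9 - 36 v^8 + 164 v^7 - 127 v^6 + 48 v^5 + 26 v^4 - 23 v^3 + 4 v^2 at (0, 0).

Type A_{2}, Milnor number mu = 2.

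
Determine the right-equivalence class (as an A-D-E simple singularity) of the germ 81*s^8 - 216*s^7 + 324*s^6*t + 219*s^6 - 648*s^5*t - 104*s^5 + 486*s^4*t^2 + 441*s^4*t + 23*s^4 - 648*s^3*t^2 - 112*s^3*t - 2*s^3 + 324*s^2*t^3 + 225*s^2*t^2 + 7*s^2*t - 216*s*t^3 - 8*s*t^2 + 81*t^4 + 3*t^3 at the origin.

D_{5}

The Hessian of f at 0 is [[0, 0], [0, 0]] with rank 0, so corank 2. A Groebner basis of the Jacobian ideal J(f) in C{s,t} is {s*t^2 + s*t/7 - t^2/7, s*t/7 + t^3 - t^2/7, s^2 - 18*s*t/7 + 11*t^2/7}; counting standard monomials gives mu = 5. Corank 2; j^3 = -(s - t)^2*(2*s - 3*t) has shape L^2 M (L != M), so D-series; mu = 5 gives D_5.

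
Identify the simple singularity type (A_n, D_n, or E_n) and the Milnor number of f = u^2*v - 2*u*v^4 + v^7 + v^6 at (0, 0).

Type D7, Milnor number mu = 7.

The Hessian of f at 0 has rank 0. Corank 2; j^3 = u^2*v has shape L^2 M (L != M), so D-series; mu = 7 gives D_7.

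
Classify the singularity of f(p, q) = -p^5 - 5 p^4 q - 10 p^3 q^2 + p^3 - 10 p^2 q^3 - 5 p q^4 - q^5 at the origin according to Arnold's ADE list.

E_{8}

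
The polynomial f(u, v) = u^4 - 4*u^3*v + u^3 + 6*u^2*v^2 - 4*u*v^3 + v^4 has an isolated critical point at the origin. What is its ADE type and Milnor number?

Type E_{6}, Milnor number mu = 6.

The Hessian of f at 0 has rank 0. Corank 2; j^3 = u^3 is a perfect cube, so E-series; the 4-jet and mu = 6 give E_6.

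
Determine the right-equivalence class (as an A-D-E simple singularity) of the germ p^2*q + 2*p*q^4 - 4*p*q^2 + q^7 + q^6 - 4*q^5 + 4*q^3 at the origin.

The Hessian of f at 0 is [[0, 0], [0, 0]] with rank 0, so corank 2. A Groebner basis of the Jacobian ideal J(f) in C{p,q} is {p*q + q^4 - 2*q^2, p^3 - 2*p^2 + 8*p*q - 8*q^3 - 8*q^2, p^2*q - 2*p^2/3 + 8*p*q/3 - 4*q^3 - 8*q^2/3, -p^2/6 + p*q^2 + 2*p*q/3 - 2*q^3 - 2*q^2/3}; counting standard monomials gives mu = 7. Corank 2; j^3 = q*(p - 2*q)^2 has shape L^2 M (L != M), so D-series; mu = 7 gives D_7.

D_7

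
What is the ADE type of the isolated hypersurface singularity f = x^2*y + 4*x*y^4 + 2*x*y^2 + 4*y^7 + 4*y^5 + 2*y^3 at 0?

The Hessian of f at 0 has rank 0. Corank 2; j^3 = y*(x^2 + 2*x*y + 2*y^2) splits into three distinct lines over C (the quadratic factor has nonzero discriminant), so D_4.

D_4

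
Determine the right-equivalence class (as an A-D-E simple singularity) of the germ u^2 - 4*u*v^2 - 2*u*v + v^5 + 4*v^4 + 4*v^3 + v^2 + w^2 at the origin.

A_{4}

The Hessian of f at 0 is [[2, -2, 0], [-2, 2, 0], [0, 0, 2]] with rank 2, so corank 1. A Groebner basis of the Jacobian ideal J(f) in C{u,v,w} is {u^2 - 2*u*v + u/2 - v/2, -u/2 + v^2 + v/2, w}; counting standard monomials gives mu = 4. Corank 1: A-series; mu = 4 gives A_4.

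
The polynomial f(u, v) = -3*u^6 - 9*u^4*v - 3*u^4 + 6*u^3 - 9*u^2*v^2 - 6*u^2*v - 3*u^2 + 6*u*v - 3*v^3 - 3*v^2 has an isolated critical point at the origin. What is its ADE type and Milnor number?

Type A_{2}, Milnor number mu = 2.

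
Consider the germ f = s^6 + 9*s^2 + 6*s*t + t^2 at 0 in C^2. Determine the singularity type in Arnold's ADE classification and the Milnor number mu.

The Hessian of f at 0 is [[18, 6], [6, 2]] with rank 1, so corank 1. A Groebner basis of the Jacobian ideal J(f) in C{s,t} is {t^5, s + t/3}; counting standard monomials gives mu = 5. Corank 1: A-series; mu = 5 gives A_5.

Type A_5, Milnor number mu = 5.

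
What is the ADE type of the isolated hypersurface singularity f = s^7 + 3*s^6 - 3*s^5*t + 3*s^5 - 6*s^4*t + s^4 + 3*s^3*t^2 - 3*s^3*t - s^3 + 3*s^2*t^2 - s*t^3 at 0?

E_7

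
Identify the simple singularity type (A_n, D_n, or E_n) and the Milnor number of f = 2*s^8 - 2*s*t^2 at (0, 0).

The Hessian of f at 0 is [[0, 0], [0, 0]] with rank 0, so corank 2. A Groebner basis of the Jacobian ideal J(f) in C{s,t} is {s^7 - t^2/8, t^3, s*t}; counting standard monomials gives mu = 9. Corank 2; j^3 = -2*s*t^2 has shape L^2 M (L != M), so D-series; mu = 9 gives D_9.

Type D9, Milnor number mu = 9.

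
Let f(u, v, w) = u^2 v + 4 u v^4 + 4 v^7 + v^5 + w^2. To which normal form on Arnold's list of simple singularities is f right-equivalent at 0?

D_{6}

The Hessian of f at 0 has rank 1. Corank 2; j^3 = u^2*v has shape L^2 M (L != M), so D-series; mu = 6 gives D_6.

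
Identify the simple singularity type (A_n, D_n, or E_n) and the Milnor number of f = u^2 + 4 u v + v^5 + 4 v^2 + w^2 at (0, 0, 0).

The Hessian of f at 0 has rank 2. Corank 1: A-series; mu = 4 gives A_4.

Type A4, Milnor number mu = 4.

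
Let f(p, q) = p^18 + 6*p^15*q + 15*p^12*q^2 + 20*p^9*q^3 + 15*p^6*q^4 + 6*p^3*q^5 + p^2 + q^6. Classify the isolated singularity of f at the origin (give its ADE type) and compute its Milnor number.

The Hessian of f at 0 has rank 1. Corank 1: A-series; mu = 5 gives A_5.

Type A_5, Milnor number mu = 5.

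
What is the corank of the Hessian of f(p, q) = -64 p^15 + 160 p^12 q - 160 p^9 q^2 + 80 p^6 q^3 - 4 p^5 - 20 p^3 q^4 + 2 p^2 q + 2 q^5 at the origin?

2

Hessian at 0 has rank 0.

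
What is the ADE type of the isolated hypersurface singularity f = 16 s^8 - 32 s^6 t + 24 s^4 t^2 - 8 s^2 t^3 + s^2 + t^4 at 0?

A_{3}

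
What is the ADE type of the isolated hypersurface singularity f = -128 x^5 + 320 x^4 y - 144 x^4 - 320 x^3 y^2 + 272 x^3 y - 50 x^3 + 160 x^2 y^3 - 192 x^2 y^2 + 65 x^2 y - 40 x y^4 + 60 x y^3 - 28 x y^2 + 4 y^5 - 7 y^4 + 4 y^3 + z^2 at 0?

D5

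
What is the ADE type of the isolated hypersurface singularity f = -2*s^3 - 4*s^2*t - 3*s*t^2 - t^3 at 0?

D4

The Hessian of f at 0 is [[0, 0], [0, 0]] with rank 0, so corank 2. A Groebner basis of the Jacobian ideal J(f) in C{s,t} is {t^3, s^2 - 3*t^2/2, s*t + 3*t^2/2}; counting standard monomials gives mu = 4. Corank 2; j^3 = -(s + t)*(2*s^2 + 2*s*t + t^2) splits into three distinct lines over C (the quadratic factor has nonzero discriminant), so D_4.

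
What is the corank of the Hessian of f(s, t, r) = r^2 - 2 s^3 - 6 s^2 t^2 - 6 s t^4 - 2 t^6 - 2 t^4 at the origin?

Hessian at 0 has rank 1.

2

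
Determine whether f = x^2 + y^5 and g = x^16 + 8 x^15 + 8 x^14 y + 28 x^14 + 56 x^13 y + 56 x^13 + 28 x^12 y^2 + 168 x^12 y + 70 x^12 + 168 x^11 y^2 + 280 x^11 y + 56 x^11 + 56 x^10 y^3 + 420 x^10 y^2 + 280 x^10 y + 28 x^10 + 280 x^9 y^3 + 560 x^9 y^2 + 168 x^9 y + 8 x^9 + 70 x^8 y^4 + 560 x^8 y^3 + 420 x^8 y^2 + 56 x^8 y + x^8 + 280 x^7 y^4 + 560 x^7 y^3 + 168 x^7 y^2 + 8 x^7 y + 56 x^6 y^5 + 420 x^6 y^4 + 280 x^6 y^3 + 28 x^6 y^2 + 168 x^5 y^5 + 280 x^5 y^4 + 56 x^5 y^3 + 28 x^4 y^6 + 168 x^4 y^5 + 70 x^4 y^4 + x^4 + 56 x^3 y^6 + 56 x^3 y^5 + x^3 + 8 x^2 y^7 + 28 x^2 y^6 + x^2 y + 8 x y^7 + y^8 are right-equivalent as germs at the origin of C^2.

The Hessian of f at 0 is [[2, 0], [0, 0]] with rank 1, so corank 1. A Groebner basis of the Jacobian ideal J(f) in C{x,y} is {y^4, x}; counting standard monomials gives mu = 4. Corank 1: A-series; mu = 4 gives A_4. The Hessian of g at 0 is [[0, 0], [0, 0]] with rank 0, so corank 2. A Groebner basis of the Jacobian ideal J(g) in C{x,y} is {-x*y/8 + y^7, x*y^2, x^2 + x*y}; counting standard monomials gives mu = 9. Corank 2; j^3 = x^2*(x + y) has shape L^2 M (L != M), so D-series; mu = 9 gives D_9. f is A_4 but g is D_9, hence not right-equivalent.

No.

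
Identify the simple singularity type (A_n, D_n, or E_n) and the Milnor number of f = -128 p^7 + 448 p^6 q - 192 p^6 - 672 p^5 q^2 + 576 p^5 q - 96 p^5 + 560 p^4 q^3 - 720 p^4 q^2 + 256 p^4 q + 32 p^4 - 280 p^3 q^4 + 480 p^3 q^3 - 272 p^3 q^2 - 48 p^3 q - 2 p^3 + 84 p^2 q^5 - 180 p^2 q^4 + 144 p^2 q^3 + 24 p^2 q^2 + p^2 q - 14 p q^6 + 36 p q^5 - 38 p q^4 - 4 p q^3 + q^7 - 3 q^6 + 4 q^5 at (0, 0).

The Hessian of f at 0 has rank 0. Corank 2; j^3 = -p^2*(2*p - q) has shape L^2 M (L != M), so D-series; mu = 7 gives D_7.

Type D_{7}, Milnor number mu = 7.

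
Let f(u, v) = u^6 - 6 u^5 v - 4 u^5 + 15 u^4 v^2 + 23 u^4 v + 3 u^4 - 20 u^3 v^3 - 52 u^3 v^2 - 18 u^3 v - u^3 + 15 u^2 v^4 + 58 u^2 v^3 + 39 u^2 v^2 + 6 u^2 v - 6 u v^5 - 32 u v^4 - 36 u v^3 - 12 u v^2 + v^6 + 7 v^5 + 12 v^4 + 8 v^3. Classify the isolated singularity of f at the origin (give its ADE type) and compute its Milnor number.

The Hessian of f at 0 has rank 0. Corank 2; j^3 = -(u - 2*v)^3 is a perfect cube, so E-series; the 5-jet and mu = 8 give E_8.

Type E8, Milnor number mu = 8.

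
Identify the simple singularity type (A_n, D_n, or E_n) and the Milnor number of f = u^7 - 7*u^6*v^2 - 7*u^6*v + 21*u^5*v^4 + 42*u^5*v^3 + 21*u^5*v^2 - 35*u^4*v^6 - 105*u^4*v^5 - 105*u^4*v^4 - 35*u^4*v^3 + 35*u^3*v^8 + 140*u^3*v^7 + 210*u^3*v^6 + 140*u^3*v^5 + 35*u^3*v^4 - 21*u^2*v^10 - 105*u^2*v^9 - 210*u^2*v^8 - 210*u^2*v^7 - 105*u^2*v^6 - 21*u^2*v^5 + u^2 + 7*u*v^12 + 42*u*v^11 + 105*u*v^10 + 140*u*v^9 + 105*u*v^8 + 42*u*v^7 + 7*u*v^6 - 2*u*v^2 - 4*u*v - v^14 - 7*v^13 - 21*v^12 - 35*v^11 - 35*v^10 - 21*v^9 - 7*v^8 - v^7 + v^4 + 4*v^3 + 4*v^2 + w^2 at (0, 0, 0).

Type A_{6}, Milnor number mu = 6.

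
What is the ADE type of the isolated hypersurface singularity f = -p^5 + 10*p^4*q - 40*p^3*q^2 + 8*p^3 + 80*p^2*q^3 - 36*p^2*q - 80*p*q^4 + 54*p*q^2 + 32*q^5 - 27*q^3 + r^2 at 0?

The Hessian of f at 0 has rank 1. Corank 2; j^3 = (2*p - 3*q)^3 is a perfect cube, so E-series; the 5-jet and mu = 8 give E_8.

E_8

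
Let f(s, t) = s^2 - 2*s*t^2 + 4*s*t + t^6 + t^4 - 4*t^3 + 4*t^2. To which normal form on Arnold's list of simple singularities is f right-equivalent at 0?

A_{5}

The Hessian of f at 0 is [[2, 4], [4, 8]] with rank 1, so corank 1. A Groebner basis of the Jacobian ideal J(f) in C{s,t} is {s^3 - 12*s^2 - 40*s*t - 32*s - 64*t, s^2*t + 4*s^2 + 12*s*t + 8*s + 16*t, -s + t^2 - 2*t}; counting standard monomials gives mu = 5. Corank 1: A-series; mu = 5 gives A_5.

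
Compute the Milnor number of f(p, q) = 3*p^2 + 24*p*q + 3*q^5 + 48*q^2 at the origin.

The Hessian of f at 0 has rank 1. Corank 1: A-series; mu = 4 gives A_4.

4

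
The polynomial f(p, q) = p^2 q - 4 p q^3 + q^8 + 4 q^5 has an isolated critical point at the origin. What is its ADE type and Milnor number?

The Hessian of f at 0 has rank 0. Corank 2; j^3 = p^2*q has shape L^2 M (L != M), so D-series; mu = 9 gives D_9.

Type D9, Milnor number mu = 9.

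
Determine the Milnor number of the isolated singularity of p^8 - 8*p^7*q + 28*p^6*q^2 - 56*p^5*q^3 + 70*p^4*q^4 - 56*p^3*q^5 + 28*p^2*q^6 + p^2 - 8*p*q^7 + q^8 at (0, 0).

The Hessian of f at 0 has rank 1. Corank 1: A-series; mu = 7 gives A_7.

7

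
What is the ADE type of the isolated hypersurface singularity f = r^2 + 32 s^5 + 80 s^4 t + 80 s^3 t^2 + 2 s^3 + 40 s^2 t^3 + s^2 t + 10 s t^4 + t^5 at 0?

D_{6}

The Hessian of f at 0 has rank 1. Corank 2; j^3 = s^2*(2*s + t) has shape L^2 M (L != M), so D-series; mu = 6 gives D_6.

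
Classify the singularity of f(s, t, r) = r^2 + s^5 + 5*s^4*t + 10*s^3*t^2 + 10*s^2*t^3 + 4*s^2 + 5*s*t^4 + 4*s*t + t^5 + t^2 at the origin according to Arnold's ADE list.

A4

The Hessian of f at 0 has rank 2. Corank 1: A-series; mu = 4 gives A_4.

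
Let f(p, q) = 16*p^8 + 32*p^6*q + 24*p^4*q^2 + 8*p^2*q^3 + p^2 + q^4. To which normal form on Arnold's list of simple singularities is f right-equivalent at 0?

The Hessian of f at 0 has rank 1. Corank 1: A-series; mu = 3 gives A_3.

A3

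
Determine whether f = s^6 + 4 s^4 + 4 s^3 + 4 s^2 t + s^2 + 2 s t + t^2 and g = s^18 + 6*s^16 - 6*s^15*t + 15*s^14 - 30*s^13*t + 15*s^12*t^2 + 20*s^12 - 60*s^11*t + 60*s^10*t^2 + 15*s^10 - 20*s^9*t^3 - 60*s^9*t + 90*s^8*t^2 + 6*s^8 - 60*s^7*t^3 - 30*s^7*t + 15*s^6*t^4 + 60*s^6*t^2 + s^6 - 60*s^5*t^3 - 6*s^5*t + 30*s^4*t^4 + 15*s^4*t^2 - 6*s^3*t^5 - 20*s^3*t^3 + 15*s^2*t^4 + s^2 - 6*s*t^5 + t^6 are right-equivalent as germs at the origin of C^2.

The Hessian of f at 0 is [[2, 2], [2, 2]] with rank 1, so corank 1. A Groebner basis of the Jacobian ideal J(f) in C{s,t} is {s*t^2 - 3*s*t/2 + s/4 - t^2 + t/4, 5*s*t/2 - s/2 + t^3 + 3*t^2/2 - t/2, s^2 + s/2 + t/2}; counting standard monomials gives mu = 5. Corank 1: A-series; mu = 5 gives A_5. The Hessian of g at 0 is [[2, 0], [0, 0]] with rank 1, so corank 1. A Groebner basis of the Jacobian ideal J(g) in C{s,t} is {t^5, s}; counting standard monomials gives mu = 5. Corank 1: A-series; mu = 5 gives A_5. Both have type A_5, hence right-equivalent.

Yes.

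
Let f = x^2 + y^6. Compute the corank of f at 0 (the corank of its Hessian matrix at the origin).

The Hessian at 0 is [[2, 0], [0, 0]] of rank 1; hence corank 1.

1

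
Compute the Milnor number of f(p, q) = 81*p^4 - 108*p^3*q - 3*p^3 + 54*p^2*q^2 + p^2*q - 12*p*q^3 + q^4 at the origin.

The Hessian of f at 0 is [[0, 0], [0, 0]] with rank 0, so corank 2. A Groebner basis of the Jacobian ideal J(f) in C{p,q} is {p*q^2, p*q/12 + q^3, p^2 - p*q/3}; counting standard monomials gives mu = 5. Corank 2; j^3 = -p^2*(3*p - q) has shape L^2 M (L != M), so D-series; mu = 5 gives D_5.

5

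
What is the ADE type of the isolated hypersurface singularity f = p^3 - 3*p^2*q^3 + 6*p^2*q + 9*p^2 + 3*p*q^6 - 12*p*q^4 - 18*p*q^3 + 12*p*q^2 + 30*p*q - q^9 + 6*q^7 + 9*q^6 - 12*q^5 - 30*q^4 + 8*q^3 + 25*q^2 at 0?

A2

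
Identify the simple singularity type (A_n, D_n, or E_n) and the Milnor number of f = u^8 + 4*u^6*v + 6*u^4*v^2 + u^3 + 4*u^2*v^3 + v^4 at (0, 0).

Type E_6, Milnor number mu = 6.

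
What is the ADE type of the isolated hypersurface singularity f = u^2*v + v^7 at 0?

D_{8}

The Hessian of f at 0 has rank 0. Corank 2; j^3 = u^2*v has shape L^2 M (L != M), so D-series; mu = 8 gives D_8.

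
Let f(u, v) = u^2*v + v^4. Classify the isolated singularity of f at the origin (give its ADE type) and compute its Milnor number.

Type D_5, Milnor number mu = 5.

The Hessian of f at 0 is [[0, 0], [0, 0]] with rank 0, so corank 2. A Groebner basis of the Jacobian ideal J(f) in C{u,v} is {u^3, u^2/4 + v^3, u*v}; counting standard monomials gives mu = 5. Corank 2; j^3 = u^2*v has shape L^2 M (L != M), so D-series; mu = 5 gives D_5.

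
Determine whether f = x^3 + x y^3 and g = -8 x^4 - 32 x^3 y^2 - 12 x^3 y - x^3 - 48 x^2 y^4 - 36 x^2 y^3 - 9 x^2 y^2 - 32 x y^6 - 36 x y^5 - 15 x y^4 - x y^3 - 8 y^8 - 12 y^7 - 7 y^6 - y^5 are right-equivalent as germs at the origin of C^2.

Yes.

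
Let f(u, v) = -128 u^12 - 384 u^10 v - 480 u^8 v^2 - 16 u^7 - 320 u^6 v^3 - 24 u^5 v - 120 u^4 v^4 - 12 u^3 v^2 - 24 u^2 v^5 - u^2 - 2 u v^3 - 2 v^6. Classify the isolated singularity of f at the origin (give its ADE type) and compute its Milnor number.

The Hessian of f at 0 is [[-2, 0], [0, 0]] with rank 1, so corank 1. A Groebner basis of the Jacobian ideal J(f) in C{u,v} is {u*v^2, u + v^3, u^2}; counting standard monomials gives mu = 5. Corank 1: A-series; mu = 5 gives A_5.

Type A_5, Milnor number mu = 5.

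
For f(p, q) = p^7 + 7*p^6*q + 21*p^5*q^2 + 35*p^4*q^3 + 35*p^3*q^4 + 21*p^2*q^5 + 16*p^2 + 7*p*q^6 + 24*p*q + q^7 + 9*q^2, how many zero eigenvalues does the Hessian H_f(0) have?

1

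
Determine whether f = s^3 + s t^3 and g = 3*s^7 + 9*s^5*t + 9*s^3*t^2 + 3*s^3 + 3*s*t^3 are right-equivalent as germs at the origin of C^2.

The Hessian of f at 0 is [[0, 0], [0, 0]] with rank 0, so corank 2. A Groebner basis of the Jacobian ideal J(f) in C{s,t} is {s^3, s*t^2, 3*s^2 + t^3}; counting standard monomials gives mu = 7. Corank 2; j^3 = s^3 is a perfect cube, so E-series; the 4-jet and mu = 7 give E_7. The Hessian of g at 0 is [[0, 0], [0, 0]] with rank 0, so corank 2. A Groebner basis of the Jacobian ideal J(g) in C{s,t} is {s^3, s*t^2, 3*s^2 + t^3}; counting standard monomials gives mu = 7. Corank 2; j^3 = 3*s^3 is a perfect cube, so E-series; the 4-jet and mu = 7 give E_7. Both have type E_7, hence right-equivalent.

Yes.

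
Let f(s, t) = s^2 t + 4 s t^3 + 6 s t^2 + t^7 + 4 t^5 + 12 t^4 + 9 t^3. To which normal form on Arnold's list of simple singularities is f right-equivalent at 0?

D_8

The Hessian of f at 0 has rank 0. Corank 2; j^3 = t*(s + 3*t)^2 has shape L^2 M (L != M), so D-series; mu = 8 gives D_8.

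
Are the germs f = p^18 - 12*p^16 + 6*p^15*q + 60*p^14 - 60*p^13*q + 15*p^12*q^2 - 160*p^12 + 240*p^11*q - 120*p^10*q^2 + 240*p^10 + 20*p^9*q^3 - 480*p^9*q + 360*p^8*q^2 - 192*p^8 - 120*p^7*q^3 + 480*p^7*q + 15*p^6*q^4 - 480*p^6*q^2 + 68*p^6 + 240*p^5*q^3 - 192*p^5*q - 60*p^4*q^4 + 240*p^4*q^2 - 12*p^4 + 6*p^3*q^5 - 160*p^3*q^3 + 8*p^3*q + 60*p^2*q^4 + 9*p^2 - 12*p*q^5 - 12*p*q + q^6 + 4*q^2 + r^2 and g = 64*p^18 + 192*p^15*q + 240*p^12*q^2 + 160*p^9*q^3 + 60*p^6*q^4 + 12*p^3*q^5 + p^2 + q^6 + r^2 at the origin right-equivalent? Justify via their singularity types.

Yes.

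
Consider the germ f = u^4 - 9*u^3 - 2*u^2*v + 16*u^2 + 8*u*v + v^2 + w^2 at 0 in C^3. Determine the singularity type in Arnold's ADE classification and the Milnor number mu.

Type A2, Milnor number mu = 2.

The Hessian of f at 0 has rank 2. Corank 1: A-series; mu = 2 gives A_2.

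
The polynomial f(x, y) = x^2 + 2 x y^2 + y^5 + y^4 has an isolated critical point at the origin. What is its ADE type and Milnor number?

The Hessian of f at 0 is [[2, 0], [0, 0]] with rank 1, so corank 1. A Groebner basis of the Jacobian ideal J(f) in C{x,y} is {x^2, x + y^2}; counting standard monomials gives mu = 4. Corank 1: A-series; mu = 4 gives A_4.

Type A4, Milnor number mu = 4.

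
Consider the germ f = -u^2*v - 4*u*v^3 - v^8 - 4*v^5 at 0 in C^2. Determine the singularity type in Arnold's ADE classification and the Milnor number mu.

Type D9, Milnor number mu = 9.

The Hessian of f at 0 has rank 0. Corank 2; j^3 = -u^2*v has shape L^2 M (L != M), so D-series; mu = 9 gives D_9.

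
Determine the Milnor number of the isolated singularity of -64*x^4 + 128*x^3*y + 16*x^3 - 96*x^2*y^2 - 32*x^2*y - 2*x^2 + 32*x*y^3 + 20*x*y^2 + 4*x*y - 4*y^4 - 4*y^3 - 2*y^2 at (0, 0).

3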